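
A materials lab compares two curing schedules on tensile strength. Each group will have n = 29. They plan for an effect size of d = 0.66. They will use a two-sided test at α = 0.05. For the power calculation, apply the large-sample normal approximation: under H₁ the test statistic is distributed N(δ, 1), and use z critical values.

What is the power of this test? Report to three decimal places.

Power ≈ 0.710

Noncentrality parameter: δ = d·√(n/2) = 0.66 × √(29/2) = 2.5132
Critical value for a two-sided test at α = 0.05: z_{α/2} = 1.960.
Power = Φ(δ − 1.960) + Φ(−δ − 1.960) = Φ(0.553) + Φ(-4.473) = 0.7100 + 0.0000 = 0.7100.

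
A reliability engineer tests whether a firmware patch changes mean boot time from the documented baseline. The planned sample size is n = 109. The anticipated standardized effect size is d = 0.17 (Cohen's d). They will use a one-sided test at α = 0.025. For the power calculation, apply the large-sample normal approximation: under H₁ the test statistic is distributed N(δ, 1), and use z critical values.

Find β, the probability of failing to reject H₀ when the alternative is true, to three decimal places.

β ≈ 0.573

Noncentrality parameter: δ = d·√n = 0.17 × √109 = 1.7749
One-sided α = 0.025 → critical value z_{0.025} = 1.960.
Power = P(Z > 1.960 − δ) = Φ(-0.185) = 0.4266.
Type II error: β = 1 − power = 1 − 0.4266 = 0.5734.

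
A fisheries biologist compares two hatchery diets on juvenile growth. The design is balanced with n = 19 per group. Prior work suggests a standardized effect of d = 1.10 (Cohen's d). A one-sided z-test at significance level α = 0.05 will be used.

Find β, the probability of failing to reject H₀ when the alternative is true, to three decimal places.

β ≈ 0.040

Noncentrality parameter: δ = d·√(n/2) = 1.10 × √(19/2) = 3.3904
One-sided α = 0.05 → critical value z_{0.05} = 1.645.
Power = Φ(δ − 1.645) = Φ(1.746) = 0.9596.
Type II error: β = 1 − power = 1 − 0.9596 = 0.0404.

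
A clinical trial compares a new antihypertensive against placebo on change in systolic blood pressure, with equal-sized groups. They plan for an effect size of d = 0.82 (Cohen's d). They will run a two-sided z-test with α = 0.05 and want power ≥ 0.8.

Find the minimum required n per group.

n = 24 per group

For power 0.8 need Φ(δ − z_{0.025}) = 0.8, so δ = z_{0.025} + z_{0.20} = 1.960 + 0.842 = 2.802.
(For δ > 0 the lower-tail rejection region contributes negligibly to power, so the one-term inversion is standard.)
δ = d·√(n/2) ⇒ n = 2(δ/d)² = 2 × (2.802 / 0.82)² = 23.35.
Round up to the next whole unit.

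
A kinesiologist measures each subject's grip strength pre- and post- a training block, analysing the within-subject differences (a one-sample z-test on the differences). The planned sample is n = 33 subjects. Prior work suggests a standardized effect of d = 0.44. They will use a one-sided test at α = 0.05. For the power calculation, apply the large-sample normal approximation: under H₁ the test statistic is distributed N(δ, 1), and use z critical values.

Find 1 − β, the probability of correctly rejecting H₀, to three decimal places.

Power ≈ 0.811

Noncentrality parameter: δ = d·√n = 0.44 × √33 = 2.5276
Critical value for a one-sided test at α = 0.05: z_α = 1.645.
Power = Φ(δ − 1.645) = Φ(0.883) = 0.8113.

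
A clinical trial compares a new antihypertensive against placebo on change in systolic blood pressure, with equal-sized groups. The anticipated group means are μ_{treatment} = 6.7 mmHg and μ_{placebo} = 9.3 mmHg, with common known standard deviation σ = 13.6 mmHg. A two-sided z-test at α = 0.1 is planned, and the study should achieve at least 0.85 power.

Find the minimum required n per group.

n = 394 per group

Standardized effect: d = |μ_{treatment} − μ_{placebo}| / σ = |6.7 − 9.3| / 13.6 = 0.1912
Set Φ(δ − 1.645) = 0.85; then δ − 1.645 = Φ⁻¹(0.85) = 1.036, giving δ = 2.681.
(Ignoring the negligible lower-tail rejection probability gives the usual closed-form inversion.)
δ = d·√(n/2) ⇒ n = 2(δ/d)² = 2 × (2.681 / 0.1912)² = 393.41.
Rounding up, n = 394 per group.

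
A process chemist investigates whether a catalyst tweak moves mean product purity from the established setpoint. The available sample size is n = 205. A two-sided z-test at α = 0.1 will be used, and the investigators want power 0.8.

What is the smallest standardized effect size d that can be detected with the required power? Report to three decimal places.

d ≈ 0.174

Need Φ(δ − 1.645) = 0.8, so δ = 1.645 + 0.842 = 2.486.
(The second rejection-region term Φ(−δ − z_{α/2}) is negligible and dropped.)
δ = d·√n ⇒ d = δ/√n = 2.486/√205 = 0.1737.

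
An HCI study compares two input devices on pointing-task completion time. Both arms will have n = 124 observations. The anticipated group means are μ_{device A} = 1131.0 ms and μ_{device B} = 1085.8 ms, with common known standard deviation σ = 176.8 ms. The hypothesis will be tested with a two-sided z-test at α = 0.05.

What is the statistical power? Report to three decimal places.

Power ≈ 0.521

Standardized effect: d = |μ_{device A} − μ_{device B}| / σ = |1131.0 − 1085.8| / 176.8 = 0.2557
Noncentrality parameter: δ = d·√(n/2) = 0.2557 × √(124/2) = 2.0130
Two-sided α = 0.05 → critical value z_{0.025} = 1.960.
Power = Φ(δ − 1.960) + Φ(−δ − 1.960) = Φ(0.053) + Φ(-3.973) = 0.5212 + 0.0000 = 0.5212.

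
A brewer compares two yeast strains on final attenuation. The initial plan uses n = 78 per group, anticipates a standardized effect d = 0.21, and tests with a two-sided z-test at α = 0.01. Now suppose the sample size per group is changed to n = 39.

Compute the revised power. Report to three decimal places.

Power ≈ 0.050

With n = 39 per group: δ = d·√(n/2) = 0.21 × √(39/2) = 0.9273. Critical value z_{0.005} = 2.576.
Revised power = Φ(δ − 2.576) + Φ(−δ − 2.576) = Φ(-1.648) + Φ(-3.503) = 0.0496 + 0.0002 = 0.0499.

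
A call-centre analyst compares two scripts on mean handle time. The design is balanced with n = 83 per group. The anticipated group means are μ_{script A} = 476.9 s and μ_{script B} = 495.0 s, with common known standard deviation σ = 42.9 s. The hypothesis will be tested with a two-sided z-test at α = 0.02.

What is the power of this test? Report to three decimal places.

Power ≈ 0.652

Standardized effect: d = |μ_{script A} − μ_{script B}| / σ = |476.9 − 495.0| / 42.9 = 0.4219
Noncentrality parameter: δ = d·√(n/2) = 0.4219 × √(83/2) = 2.7180
Two-sided α = 0.02 → critical value z_{0.01} = 2.326.
Power = Φ(δ − 2.326) + Φ(−δ − 2.326) = Φ(0.392) + Φ(-5.044) = 0.6523 + 0.0000 = 0.6523.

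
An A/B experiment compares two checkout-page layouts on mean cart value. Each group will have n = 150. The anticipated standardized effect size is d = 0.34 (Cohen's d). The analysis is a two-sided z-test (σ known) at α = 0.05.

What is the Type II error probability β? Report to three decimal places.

Noncentrality parameter: δ = d·√(n/2) = 0.34 × √(150/2) = 2.9445
Critical value for a two-sided test at α = 0.05: z_{α/2} = 1.960.
Power = Φ(δ − 1.960) + Φ(−δ − 1.960) = Φ(0.985) + Φ(-4.904) = 0.8376 + 0.0000 = 0.8376.
Type II error: β = 1 − power = 1 − 0.8376 = 0.1624.

β ≈ 0.162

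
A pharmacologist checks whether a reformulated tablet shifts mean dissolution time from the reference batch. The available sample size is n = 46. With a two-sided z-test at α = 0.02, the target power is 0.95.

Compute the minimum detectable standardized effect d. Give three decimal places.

Required noncentrality: δ = z_{0.01} + z_{0.05} = 2.326 + 1.645 = 3.971.
(Lower-tail contribution to power is negligible for δ > 0.)
δ = d·√n ⇒ d = δ/√n = 3.971/√46 = 0.5855.

d ≈ 0.586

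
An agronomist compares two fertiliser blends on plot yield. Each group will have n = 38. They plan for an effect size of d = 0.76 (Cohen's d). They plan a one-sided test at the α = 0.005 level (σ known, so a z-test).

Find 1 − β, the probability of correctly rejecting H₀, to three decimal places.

Noncentrality parameter: δ = d·√(n/2) = 0.76 × √(38/2) = 3.3128
One-sided α = 0.005 → critical value z_{0.005} = 2.576.
Power = P(Z > 2.576 − δ) = Φ(0.737) = 0.7694.

Power ≈ 0.769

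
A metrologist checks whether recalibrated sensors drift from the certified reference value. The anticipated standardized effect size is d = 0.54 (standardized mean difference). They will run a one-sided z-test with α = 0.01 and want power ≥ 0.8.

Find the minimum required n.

n = 35

For power 0.8 need Φ(δ − z_{0.01}) = 0.8, so δ = z_{0.01} + z_{0.20} = 2.326 + 0.842 = 3.168.
δ = d·√n ⇒ n = (δ/d)² = (3.168 / 0.54)² = 34.42.
Rounding up, n = 35.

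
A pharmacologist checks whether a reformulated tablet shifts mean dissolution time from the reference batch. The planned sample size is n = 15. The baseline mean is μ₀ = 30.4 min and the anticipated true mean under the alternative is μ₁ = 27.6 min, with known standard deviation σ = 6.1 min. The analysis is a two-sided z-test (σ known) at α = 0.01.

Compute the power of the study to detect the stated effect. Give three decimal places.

Power ≈ 0.212

Standardized effect: d = |μ₁ − μ₀| / σ = |27.6 − 30.4| / 6.1 = 0.4590
Noncentrality parameter: δ = d·√n = 0.4590 × √15 = 1.7778
Critical value for a two-sided test at α = 0.01: z_{α/2} = 2.576.
Power = Φ(δ − 2.576) + Φ(−δ − 2.576) = Φ(-0.798) + Φ(-4.354) = 0.2124 + 0.0000 = 0.2124.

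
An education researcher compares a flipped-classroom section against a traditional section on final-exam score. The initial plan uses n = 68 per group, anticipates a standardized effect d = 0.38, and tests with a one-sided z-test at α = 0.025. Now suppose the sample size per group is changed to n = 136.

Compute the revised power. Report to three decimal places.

Power ≈ 0.880

With n = 136 per group: δ = d·√(n/2) = 0.38 × √(136/2) = 3.1336. Critical value z_{0.025} = 1.960.
Revised power = P(Z > 1.960 − δ) = Φ(1.174) = 0.8797.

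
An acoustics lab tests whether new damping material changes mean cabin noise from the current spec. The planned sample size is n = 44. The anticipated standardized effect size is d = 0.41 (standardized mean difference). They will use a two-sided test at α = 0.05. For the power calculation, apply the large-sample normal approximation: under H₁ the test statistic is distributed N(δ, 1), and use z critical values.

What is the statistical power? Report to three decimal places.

Noncentrality parameter: δ = d·√n = 0.41 × √44 = 2.7196
Two-sided α = 0.05 → critical value z_{0.025} = 1.960.
Power = Φ(δ − 1.960) + Φ(−δ − 1.960) = Φ(0.760) + Φ(-4.680) = 0.7763 + 0.0000 = 0.7763.

Power ≈ 0.776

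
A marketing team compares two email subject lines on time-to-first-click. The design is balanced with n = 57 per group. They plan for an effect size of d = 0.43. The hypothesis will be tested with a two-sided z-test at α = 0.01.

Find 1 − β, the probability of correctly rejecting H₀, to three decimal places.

Power ≈ 0.390

Noncentrality parameter: δ = d·√(n/2) = 0.43 × √(57/2) = 2.2956
Critical value for a two-sided test at α = 0.01: z_{α/2} = 2.576.
Power = Φ(δ − 2.576) + Φ(−δ − 2.576) = Φ(-0.280) + Φ(-4.871) = 0.3896 + 0.0000 = 0.3896.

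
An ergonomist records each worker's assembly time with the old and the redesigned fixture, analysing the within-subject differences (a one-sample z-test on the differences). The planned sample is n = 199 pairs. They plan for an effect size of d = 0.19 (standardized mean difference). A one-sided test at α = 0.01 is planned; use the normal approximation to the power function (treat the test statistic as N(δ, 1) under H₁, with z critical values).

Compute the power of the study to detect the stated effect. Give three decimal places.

Power ≈ 0.638

Noncentrality parameter: δ = d·√n = 0.19 × √199 = 2.6803
Critical value for a one-sided test at α = 0.01: z_α = 2.326.
Power = Φ(δ − 2.326) = Φ(0.354) = 0.6383.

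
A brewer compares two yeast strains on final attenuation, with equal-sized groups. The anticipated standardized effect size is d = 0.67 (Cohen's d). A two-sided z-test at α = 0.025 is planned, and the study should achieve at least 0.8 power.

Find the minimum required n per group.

For power 0.8 need Φ(δ − z_{0.0125}) = 0.8, so δ = z_{0.0125} + z_{0.20} = 2.241 + 0.842 = 3.083.
(Ignoring the negligible lower-tail rejection probability gives the usual closed-form inversion.)
δ = d·√(n/2) ⇒ n = 2(δ/d)² = 2 × (3.083 / 0.67)² = 42.35.
Round up to the next whole unit.

n = 43 per group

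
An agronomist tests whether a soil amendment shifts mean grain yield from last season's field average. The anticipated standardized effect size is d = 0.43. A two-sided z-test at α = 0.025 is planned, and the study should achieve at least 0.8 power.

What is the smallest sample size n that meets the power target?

n = 52

Set Φ(δ − 2.241) = 0.8; then δ − 2.241 = Φ⁻¹(0.8) = 0.842, giving δ = 3.083.
(For δ > 0 the lower-tail rejection region contributes negligibly to power, so the one-term inversion is standard.)
δ = d·√n ⇒ n = (δ/d)² = (3.083 / 0.43)² = 51.41.
Rounding up, n = 52.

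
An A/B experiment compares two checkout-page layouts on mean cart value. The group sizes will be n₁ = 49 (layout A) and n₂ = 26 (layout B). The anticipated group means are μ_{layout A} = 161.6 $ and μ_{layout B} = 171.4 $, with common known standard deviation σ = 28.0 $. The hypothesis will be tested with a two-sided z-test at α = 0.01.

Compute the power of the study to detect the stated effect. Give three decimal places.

Power ≈ 0.129

Standardized effect: d = |μ_{layout A} − μ_{layout B}| / σ = |161.6 − 171.4| / 28.0 = 0.3500
Noncentrality parameter: δ = d / √(1/n₁ + 1/n₂) = 0.3500 / √(1/49 + 1/26) = 1.4425
Critical value for a two-sided test at α = 0.01: z_{α/2} = 2.576.
Power = Φ(δ − 2.576) + Φ(−δ − 2.576) = Φ(-1.133) + Φ(-4.018) = 0.1285 + 0.0000 = 0.1286.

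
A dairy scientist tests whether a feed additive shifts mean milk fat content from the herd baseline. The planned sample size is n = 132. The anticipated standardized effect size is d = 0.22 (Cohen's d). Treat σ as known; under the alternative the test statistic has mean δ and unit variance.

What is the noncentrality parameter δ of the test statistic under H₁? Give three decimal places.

δ ≈ 2.528

The noncentrality parameter scales effect size by the design's sample-size factor: δ = d·√n = 0.22 × √132 = 2.5276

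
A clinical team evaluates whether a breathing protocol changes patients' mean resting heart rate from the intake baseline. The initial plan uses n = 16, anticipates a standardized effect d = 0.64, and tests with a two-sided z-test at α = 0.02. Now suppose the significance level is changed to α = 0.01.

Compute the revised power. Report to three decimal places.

Power ≈ 0.494

δ = d·√n = 0.64 × √16 = 2.5600 (unchanged). New critical value: z_{0.005} = 2.576.
Revised power = Φ(δ − 2.576) + Φ(−δ − 2.576) = Φ(-0.016) + Φ(-5.136) = 0.4937 + 0.0000 = 0.4937.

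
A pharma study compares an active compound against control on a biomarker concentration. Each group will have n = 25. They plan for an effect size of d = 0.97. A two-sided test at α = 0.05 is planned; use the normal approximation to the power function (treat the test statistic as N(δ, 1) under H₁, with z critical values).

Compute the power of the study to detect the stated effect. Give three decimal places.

Power ≈ 0.929

Noncentrality parameter: δ = d·√(n/2) = 0.97 × √(25/2) = 3.4295
Critical value for a two-sided test at α = 0.05: z_{α/2} = 1.960.
Power = Φ(δ − 1.960) + Φ(−δ − 1.960) = Φ(1.470) + Φ(-5.389) = 0.9292 + 0.0000 = 0.9292.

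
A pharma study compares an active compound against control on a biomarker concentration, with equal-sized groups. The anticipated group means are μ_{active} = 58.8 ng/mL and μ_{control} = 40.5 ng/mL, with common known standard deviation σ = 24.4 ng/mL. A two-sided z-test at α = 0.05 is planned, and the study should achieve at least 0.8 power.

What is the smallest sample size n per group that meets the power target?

Standardized effect: d = |μ_{active} − μ_{control}| / σ = |58.8 − 40.5| / 24.4 = 0.7500
For power 0.8 need Φ(δ − z_{0.025}) = 0.8, so δ = z_{0.025} + z_{0.20} = 1.960 + 0.842 = 2.802.
(The Φ(−δ − z_{α/2}) term is vanishingly small for δ > 0 and is dropped in the standard sample-size formula.)
δ = d·√(n/2) ⇒ n = 2(δ/d)² = 2 × (2.802 / 0.7500)² = 27.91.
Round up to the next whole unit.

n = 28 per group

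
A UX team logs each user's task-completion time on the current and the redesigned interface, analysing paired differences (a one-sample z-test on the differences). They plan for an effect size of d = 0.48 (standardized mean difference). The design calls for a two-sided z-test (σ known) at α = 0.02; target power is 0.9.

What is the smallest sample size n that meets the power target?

Set Φ(δ − 2.326) = 0.9; then δ − 2.326 = Φ⁻¹(0.9) = 1.282, giving δ = 3.608.
(Ignoring the negligible lower-tail rejection probability gives the usual closed-form inversion.)
δ = d·√n ⇒ n = (δ/d)² = (3.608 / 0.48)² = 56.50.
Round up to the next whole unit.

n = 57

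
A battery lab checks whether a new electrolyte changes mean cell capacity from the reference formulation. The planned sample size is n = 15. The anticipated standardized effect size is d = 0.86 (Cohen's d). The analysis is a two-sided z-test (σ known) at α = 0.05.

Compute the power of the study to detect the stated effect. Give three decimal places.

Power ≈ 0.915

Noncentrality parameter: δ = d·√n = 0.86 × √15 = 3.3308
Two-sided α = 0.05 → critical value z_{0.025} = 1.960.
Power = Φ(δ − 1.960) + Φ(−δ − 1.960) = Φ(1.371) + Φ(-5.291) = 0.9148 + 0.0000 = 0.9148.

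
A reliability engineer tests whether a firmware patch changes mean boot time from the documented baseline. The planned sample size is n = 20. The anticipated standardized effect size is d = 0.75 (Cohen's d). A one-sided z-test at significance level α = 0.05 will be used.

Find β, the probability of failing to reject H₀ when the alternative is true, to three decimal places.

Noncentrality parameter: λ = d·√n = 0.75 × √20 = 3.3541
One-sided α = 0.05 → critical value z_{0.05} = 1.645.
Power = P(Z > 1.645 − λ) = Φ(1.709) = 0.9563.
Type II error: β = 1 − power = 1 − 0.9563 = 0.0437.

β ≈ 0.044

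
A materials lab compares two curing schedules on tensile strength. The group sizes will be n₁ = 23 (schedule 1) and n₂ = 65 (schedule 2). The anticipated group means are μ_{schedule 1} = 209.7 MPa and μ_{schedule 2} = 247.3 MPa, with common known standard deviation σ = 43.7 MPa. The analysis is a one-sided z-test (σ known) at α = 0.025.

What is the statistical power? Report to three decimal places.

Power ≈ 0.944

Standardized effect: d = |μ_{schedule 1} − μ_{schedule 2}| / σ = |209.7 − 247.3| / 43.7 = 0.8604
Noncentrality parameter: δ = d / √(1/n₁ + 1/n₂) = 0.8604 / √(1/23 + 1/65) = 3.5464
Critical value for a one-sided test at α = 0.025: z_α = 1.960.
Power = Φ(δ − 1.960) = Φ(1.586) = 0.9437.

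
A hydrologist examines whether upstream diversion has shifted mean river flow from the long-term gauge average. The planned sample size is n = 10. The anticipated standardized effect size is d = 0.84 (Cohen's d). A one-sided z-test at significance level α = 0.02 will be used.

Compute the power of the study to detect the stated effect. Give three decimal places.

Power ≈ 0.727

Noncentrality parameter: δ = d·√n = 0.84 × √10 = 2.6563
One-sided α = 0.02 → critical value z_{0.02} = 2.054.
Power = P(Z > 2.054 − δ) = Φ(0.603) = 0.7266.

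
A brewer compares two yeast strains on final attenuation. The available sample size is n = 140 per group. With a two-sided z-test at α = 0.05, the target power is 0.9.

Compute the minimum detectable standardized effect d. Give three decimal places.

d ≈ 0.387

Need Φ(δ − 1.960) = 0.9, so δ = 1.960 + 1.282 = 3.242.
(Lower-tail contribution to power is negligible for δ > 0.)
δ = d·√(n/2) ⇒ d = δ/√(n/2) = 3.242/√(140/2) = 0.3874.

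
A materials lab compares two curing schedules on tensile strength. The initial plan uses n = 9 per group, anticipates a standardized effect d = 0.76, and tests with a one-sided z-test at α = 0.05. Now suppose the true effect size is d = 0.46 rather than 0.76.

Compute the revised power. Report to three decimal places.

Power ≈ 0.252

With d = 0.46: δ = d·√(n/2) = 0.46 × √(9/2) = 0.9758. Critical value z_{0.05} = 1.645.
Revised power = P(Z > 1.645 − δ) = Φ(-0.669) = 0.2517.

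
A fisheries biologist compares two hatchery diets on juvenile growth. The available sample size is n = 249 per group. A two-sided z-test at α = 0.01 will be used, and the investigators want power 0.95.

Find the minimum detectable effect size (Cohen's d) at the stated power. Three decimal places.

Required noncentrality: δ = z_{0.005} + z_{0.05} = 2.576 + 1.645 = 4.221.
(The second rejection-region term Φ(−δ − z_{α/2}) is negligible and dropped.)
δ = d·√(n/2) ⇒ d = δ/√(n/2) = 4.221/√(249/2) = 0.3783.

d ≈ 0.378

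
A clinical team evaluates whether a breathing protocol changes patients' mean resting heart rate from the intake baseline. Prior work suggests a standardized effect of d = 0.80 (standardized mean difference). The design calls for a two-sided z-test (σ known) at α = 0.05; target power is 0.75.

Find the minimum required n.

Set Φ(δ − 1.960) = 0.75; then δ − 1.960 = Φ⁻¹(0.75) = 0.674, giving δ = 2.634.
(For δ > 0 the lower-tail rejection region contributes negligibly to power, so the one-term inversion is standard.)
δ = d·√n ⇒ n = (δ/d)² = (2.634 / 0.80)² = 10.84.
Rounding up, n = 11.

n = 11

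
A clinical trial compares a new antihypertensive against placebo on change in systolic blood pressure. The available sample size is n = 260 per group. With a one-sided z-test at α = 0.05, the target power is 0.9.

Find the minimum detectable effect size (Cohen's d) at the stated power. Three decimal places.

Required noncentrality: δ = z_{0.05} + z_{0.10} = 1.645 + 1.282 = 2.926.
δ = d·√(n/2) ⇒ d = δ/√(n/2) = 2.926/√(260/2) = 0.2567.

d ≈ 0.257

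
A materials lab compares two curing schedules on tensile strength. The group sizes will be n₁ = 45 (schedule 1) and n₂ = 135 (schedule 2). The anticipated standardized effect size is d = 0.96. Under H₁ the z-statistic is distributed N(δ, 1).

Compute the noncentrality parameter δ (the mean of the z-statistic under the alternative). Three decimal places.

δ ≈ 5.577

δ = d / √(1/n₁ + 1/n₂) = 0.96 / √(1/45 + 1/135) = 5.5771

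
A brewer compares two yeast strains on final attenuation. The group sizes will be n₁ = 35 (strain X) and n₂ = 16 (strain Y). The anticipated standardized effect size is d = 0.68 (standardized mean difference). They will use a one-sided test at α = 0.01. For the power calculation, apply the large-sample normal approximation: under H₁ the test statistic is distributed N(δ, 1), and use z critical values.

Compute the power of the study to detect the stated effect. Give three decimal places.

Noncentrality parameter: δ = d / √(1/n₁ + 1/n₂) = 0.68 / √(1/35 + 1/16) = 2.2533
Critical value for a one-sided test at α = 0.01: z_α = 2.326.
Power = P(Z > 2.326 − δ) = Φ(-0.073) = 0.4709.

Power ≈ 0.471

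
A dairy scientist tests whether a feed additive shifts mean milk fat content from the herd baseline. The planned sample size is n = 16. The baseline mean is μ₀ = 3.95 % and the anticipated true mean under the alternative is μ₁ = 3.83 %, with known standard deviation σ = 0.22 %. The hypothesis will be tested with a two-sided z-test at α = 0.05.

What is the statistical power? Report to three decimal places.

Power ≈ 0.588

Standardized effect: d = |μ₁ − μ₀| / σ = |3.83 − 3.95| / 0.22 = 0.5455
Noncentrality parameter: δ = d·√n = 0.5455 × √16 = 2.1818
Two-sided α = 0.05 → critical value z_{0.025} = 1.960.
Power = Φ(δ − 1.960) + Φ(−δ − 1.960) = Φ(0.222) + Φ(-4.142) = 0.5878 + 0.0000 = 0.5878.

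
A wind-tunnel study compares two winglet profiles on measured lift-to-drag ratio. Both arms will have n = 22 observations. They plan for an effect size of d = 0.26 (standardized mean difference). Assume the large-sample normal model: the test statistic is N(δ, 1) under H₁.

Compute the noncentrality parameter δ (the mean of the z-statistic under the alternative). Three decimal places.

δ = d·√(n/2) = 0.26 × √(22/2) = 0.8623

δ ≈ 0.862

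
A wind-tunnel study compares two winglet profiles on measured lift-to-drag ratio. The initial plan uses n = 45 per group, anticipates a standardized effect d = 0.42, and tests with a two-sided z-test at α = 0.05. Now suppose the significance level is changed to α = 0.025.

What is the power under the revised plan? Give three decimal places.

Power ≈ 0.402

δ = d·√(n/2) = 0.42 × √(45/2) = 1.9922 (unchanged). New critical value: z_{0.0125} = 2.241.
Revised power = Φ(δ − 2.241) + Φ(−δ − 2.241) = Φ(-0.249) + Φ(-4.234) = 0.4016 + 0.0000 = 0.4016.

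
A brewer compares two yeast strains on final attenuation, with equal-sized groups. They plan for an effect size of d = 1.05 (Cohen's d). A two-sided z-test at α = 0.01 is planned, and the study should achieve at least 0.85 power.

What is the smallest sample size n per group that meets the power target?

n = 24 per group

Set Φ(δ − 2.576) = 0.85; then δ − 2.576 = Φ⁻¹(0.85) = 1.036, giving δ = 3.612.
(For δ > 0 the lower-tail rejection region contributes negligibly to power, so the one-term inversion is standard.)
δ = d·√(n/2) ⇒ n = 2(δ/d)² = 2 × (3.612 / 1.05)² = 23.67.
Round up to the next whole unit.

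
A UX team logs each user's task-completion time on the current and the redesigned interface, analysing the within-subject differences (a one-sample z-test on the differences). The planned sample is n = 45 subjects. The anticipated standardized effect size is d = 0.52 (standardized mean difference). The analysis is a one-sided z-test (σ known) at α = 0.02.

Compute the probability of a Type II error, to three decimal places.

β ≈ 0.076

Noncentrality parameter: δ = d·√n = 0.52 × √45 = 3.4883
One-sided α = 0.02 → critical value z_{0.02} = 2.054.
Power = P(Z > 2.054 − δ) = Φ(1.435) = 0.9243.
Type II error: β = 1 − power = 1 − 0.9243 = 0.0757.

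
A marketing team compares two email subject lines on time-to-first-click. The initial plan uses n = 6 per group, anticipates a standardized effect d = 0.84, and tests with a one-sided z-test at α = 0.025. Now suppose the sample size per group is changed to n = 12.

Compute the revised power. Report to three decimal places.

Power ≈ 0.539

With n = 12 per group: δ = d·√(n/2) = 0.84 × √(12/2) = 2.0576. Critical value z_{0.025} = 1.960.
Revised power = P(Z > 1.960 − δ) = Φ(0.098) = 0.5389.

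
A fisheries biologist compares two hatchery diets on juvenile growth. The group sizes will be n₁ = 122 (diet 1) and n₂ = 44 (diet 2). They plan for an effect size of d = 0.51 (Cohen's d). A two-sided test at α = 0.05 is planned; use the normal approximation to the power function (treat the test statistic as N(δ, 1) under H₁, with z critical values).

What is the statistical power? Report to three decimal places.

Power ≈ 0.826

Noncentrality parameter: δ = d / √(1/n₁ + 1/n₂) = 0.51 / √(1/122 + 1/44) = 2.9002
Two-sided α = 0.05 → critical value z_{0.025} = 1.960.
Power = Φ(δ − 1.960) + Φ(−δ − 1.960) = Φ(0.940) + Φ(-4.860) = 0.8264 + 0.0000 = 0.8264.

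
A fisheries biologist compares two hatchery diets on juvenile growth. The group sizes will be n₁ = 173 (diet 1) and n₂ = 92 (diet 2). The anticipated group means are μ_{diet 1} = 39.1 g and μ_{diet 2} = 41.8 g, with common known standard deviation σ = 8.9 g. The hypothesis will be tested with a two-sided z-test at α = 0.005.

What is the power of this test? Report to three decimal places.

Power ≈ 0.324

Standardized effect: d = |μ_{diet 1} − μ_{diet 2}| / σ = |39.1 − 41.8| / 8.9 = 0.3034
Noncentrality parameter: δ = d / √(1/n₁ + 1/n₂) = 0.3034 / √(1/173 + 1/92) = 2.3511
Two-sided α = 0.005 → critical value z_{0.0025} = 2.807.
Power = Φ(δ − 2.807) + Φ(−δ − 2.807) = Φ(-0.456) + Φ(-5.158) = 0.3242 + 0.0000 = 0.3242.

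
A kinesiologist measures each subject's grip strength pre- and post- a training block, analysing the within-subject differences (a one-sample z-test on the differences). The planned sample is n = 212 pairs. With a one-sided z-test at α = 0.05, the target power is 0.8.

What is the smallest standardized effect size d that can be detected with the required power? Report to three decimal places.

Need Φ(δ − 1.645) = 0.8, so δ = 1.645 + 0.842 = 2.486.
δ = d·√n ⇒ d = δ/√n = 2.486/√212 = 0.1708.

d ≈ 0.171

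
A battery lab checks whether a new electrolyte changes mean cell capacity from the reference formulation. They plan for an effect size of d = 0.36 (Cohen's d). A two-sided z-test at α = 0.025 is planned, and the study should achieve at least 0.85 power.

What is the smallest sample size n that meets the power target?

Set Φ(δ − 2.241) = 0.85; then δ − 2.241 = Φ⁻¹(0.85) = 1.036, giving δ = 3.278.
(Ignoring the negligible lower-tail rejection probability gives the usual closed-form inversion.)
δ = d·√n ⇒ n = (δ/d)² = (3.278 / 0.36)² = 82.90.
Rounding up, n = 83.

n = 83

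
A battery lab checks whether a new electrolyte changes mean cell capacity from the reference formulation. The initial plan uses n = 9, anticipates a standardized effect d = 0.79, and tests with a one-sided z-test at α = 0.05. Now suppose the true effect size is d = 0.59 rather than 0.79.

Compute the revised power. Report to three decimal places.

Power ≈ 0.550

With d = 0.59: δ = d·√n = 0.59 × √9 = 1.7700. Critical value z_{0.05} = 1.645.
Revised power = P(Z > 1.645 − δ) = Φ(0.125) = 0.5498.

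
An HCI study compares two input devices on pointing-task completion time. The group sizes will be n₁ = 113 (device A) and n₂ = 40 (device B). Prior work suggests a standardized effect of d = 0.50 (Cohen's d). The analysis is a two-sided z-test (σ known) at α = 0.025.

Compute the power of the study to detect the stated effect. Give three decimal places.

Noncentrality parameter: δ = d / √(1/n₁ + 1/n₂) = 0.50 / √(1/113 + 1/40) = 2.7176
Critical value for a two-sided test at α = 0.025: z_{α/2} = 2.241.
Power = Φ(δ − 2.241) + Φ(−δ − 2.241) = Φ(0.476) + Φ(-4.959) = 0.6831 + 0.0000 = 0.6831.

Power ≈ 0.683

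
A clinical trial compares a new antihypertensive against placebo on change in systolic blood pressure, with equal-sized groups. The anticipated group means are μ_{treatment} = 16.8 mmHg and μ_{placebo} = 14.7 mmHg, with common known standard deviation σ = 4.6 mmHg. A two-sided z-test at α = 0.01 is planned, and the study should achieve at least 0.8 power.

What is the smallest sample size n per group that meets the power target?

Standardized effect: d = |μ_{treatment} − μ_{placebo}| / σ = |16.8 − 14.7| / 4.6 = 0.4565
For power 0.8 need Φ(δ − z_{0.005}) = 0.8, so δ = z_{0.005} + z_{0.20} = 2.576 + 0.842 = 3.417.
(The Φ(−δ − z_{α/2}) term is vanishingly small for δ > 0 and is dropped in the standard sample-size formula.)
δ = d·√(n/2) ⇒ n = 2(δ/d)² = 2 × (3.417 / 0.4565)² = 112.08.
Rounding up, n = 113 per group.

n = 113 per group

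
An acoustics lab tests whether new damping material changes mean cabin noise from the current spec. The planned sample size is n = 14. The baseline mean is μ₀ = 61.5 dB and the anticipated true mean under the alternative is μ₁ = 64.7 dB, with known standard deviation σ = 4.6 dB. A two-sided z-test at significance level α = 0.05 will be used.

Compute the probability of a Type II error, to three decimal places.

β ≈ 0.260

Standardized effect: d = |μ₁ − μ₀| / σ = |64.7 − 61.5| / 4.6 = 0.6957
Noncentrality parameter: δ = d·√n = 0.6957 × √14 = 2.6029
Two-sided α = 0.05 → critical value z_{0.025} = 1.960.
Power = Φ(δ − 1.960) + Φ(−δ − 1.960) = Φ(0.643) + Φ(-4.563) = 0.7399 + 0.0000 = 0.7399.
Type II error: β = 1 − power = 1 − 0.7399 = 0.2601.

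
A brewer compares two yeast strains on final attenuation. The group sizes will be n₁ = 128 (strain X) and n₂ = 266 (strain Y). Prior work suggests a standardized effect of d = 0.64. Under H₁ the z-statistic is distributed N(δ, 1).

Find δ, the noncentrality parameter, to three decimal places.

δ ≈ 5.949

δ = d / √(1/n₁ + 1/n₂) = 0.64 / √(1/128 + 1/266) = 5.9495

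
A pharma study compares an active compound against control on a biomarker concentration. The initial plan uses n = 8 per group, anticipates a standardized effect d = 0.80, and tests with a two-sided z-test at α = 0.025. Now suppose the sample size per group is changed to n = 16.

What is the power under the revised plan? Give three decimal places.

Power ≈ 0.509

With n = 16 per group: δ = d·√(n/2) = 0.80 × √(16/2) = 2.2627. Critical value z_{0.0125} = 2.241.
Revised power = Φ(δ − 2.241) + Φ(−δ − 2.241) = Φ(0.021) + Φ(-4.504) = 0.5085 + 0.0000 = 0.5085.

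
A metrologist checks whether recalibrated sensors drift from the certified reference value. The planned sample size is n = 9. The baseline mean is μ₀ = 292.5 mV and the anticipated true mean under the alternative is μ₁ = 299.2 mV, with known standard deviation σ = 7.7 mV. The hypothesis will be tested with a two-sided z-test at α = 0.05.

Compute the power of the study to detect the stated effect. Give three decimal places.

Power ≈ 0.742

Standardized effect: d = |μ₁ − μ₀| / σ = |299.2 − 292.5| / 7.7 = 0.8701
Noncentrality parameter: δ = d·√n = 0.8701 × √9 = 2.6104
Critical value for a two-sided test at α = 0.05: z_{α/2} = 1.960.
Power = Φ(δ − 1.960) + Φ(−δ − 1.960) = Φ(0.650) + Φ(-4.570) = 0.7423 + 0.0000 = 0.7423.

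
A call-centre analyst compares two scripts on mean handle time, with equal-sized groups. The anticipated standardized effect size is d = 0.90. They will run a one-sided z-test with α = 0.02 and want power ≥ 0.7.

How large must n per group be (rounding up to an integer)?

Set Φ(δ − 2.054) = 0.7; then δ − 2.054 = Φ⁻¹(0.7) = 0.524, giving δ = 2.578.
δ = d·√(n/2) ⇒ n = 2(δ/d)² = 2 × (2.578 / 0.90)² = 16.41.
Rounding up, n = 17 per group.

n = 17 per group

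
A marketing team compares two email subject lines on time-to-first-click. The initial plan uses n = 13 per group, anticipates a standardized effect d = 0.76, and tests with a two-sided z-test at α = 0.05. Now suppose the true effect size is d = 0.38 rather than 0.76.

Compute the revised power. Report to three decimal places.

Power ≈ 0.163

With d = 0.38: δ = d·√(n/2) = 0.38 × √(13/2) = 0.9688. Critical value z_{0.025} = 1.960.
Revised power = Φ(δ − 1.960) + Φ(−δ − 1.960) = Φ(-0.991) + Φ(-2.929) = 0.1608 + 0.0017 = 0.1625.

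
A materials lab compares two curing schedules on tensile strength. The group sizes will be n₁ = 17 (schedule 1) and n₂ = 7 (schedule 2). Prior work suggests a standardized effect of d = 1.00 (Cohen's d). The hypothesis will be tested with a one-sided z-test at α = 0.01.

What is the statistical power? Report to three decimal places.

Noncentrality parameter: δ = d / √(1/n₁ + 1/n₂) = 1.00 / √(1/17 + 1/7) = 2.2267
Critical value for a one-sided test at α = 0.01: z_α = 2.326.
Power = Φ(δ − 2.326) = Φ(-0.100) = 0.4603.

Power ≈ 0.460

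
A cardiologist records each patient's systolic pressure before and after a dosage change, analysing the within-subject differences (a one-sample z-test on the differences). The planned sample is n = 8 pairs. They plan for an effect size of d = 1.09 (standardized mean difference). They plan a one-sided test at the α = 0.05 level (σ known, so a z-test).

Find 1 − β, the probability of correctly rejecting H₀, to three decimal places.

Power ≈ 0.925

Noncentrality parameter: δ = d·√n = 1.09 × √8 = 3.0830
Critical value for a one-sided test at α = 0.05: z_α = 1.645.
Power = Φ(δ − 1.645) = Φ(1.438) = 0.9248.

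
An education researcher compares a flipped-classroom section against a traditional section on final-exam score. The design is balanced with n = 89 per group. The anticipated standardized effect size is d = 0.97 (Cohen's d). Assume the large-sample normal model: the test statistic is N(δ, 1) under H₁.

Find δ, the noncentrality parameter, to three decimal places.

The noncentrality parameter scales effect size by the design's sample-size factor: δ = d·√(n/2) = 0.97 × √(89/2) = 6.4707

δ ≈ 6.471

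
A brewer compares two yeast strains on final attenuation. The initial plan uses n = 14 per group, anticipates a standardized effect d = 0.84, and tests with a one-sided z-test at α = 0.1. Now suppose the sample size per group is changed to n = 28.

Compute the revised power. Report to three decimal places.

With n = 28 per group: δ = d·√(n/2) = 0.84 × √(28/2) = 3.1430. Critical value z_{0.1} = 1.282.
Revised power = P(Z > 1.282 − δ) = Φ(1.861) = 0.9687.

Power ≈ 0.969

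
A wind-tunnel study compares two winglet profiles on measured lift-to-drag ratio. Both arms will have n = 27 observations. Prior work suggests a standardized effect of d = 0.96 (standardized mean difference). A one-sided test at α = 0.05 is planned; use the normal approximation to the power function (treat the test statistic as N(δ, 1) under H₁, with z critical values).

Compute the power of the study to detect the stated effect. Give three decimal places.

Power ≈ 0.970

Noncentrality parameter: δ = d·√(n/2) = 0.96 × √(27/2) = 3.5273
Critical value for a one-sided test at α = 0.05: z_α = 1.645.
Power = P(Z > 1.645 − δ) = Φ(1.882) = 0.9701.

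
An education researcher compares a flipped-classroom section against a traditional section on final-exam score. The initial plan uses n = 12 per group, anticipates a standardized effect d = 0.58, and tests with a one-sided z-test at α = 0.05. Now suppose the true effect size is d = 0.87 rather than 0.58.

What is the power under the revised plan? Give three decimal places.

With d = 0.87: δ = d·√(n/2) = 0.87 × √(12/2) = 2.1311. Critical value z_{0.05} = 1.645.
Revised power = P(Z > 1.645 − δ) = Φ(0.486) = 0.6866.

Power ≈ 0.687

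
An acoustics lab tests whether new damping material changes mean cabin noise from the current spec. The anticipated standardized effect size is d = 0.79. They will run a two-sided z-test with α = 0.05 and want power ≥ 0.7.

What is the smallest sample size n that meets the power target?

Set Φ(δ − 1.960) = 0.7; then δ − 1.960 = Φ⁻¹(0.7) = 0.524, giving δ = 2.484.
(For δ > 0 the lower-tail rejection region contributes negligibly to power, so the one-term inversion is standard.)
δ = d·√n ⇒ n = (δ/d)² = (2.484 / 0.79)² = 9.89.
Rounding up, n = 10.

n = 10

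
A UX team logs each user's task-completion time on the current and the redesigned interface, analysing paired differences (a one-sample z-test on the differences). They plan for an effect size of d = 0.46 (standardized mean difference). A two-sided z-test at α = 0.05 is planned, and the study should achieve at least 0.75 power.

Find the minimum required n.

n = 33

Set Φ(δ − 1.960) = 0.75; then δ − 1.960 = Φ⁻¹(0.75) = 0.674, giving δ = 2.634.
(For δ > 0 the lower-tail rejection region contributes negligibly to power, so the one-term inversion is standard.)
δ = d·√n ⇒ n = (δ/d)² = (2.634 / 0.46)² = 32.80.
Rounding up, n = 33.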